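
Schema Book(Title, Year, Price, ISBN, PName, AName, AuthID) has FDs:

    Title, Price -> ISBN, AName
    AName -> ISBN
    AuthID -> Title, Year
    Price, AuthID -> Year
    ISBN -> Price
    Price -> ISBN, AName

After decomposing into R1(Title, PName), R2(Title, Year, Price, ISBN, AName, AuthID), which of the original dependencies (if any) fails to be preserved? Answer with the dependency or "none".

none

Title, Price → ISBN, AName lies within R2.
AName → ISBN lies within R2.
AuthID → Title, Year lies within R2.
Price, AuthID → Year lies within R2.
ISBN → Price lies within R2.
Price → ISBN, AName lies within R2.
Every dependency is enforceable on the fragments, so the decomposition is dependency-preserving.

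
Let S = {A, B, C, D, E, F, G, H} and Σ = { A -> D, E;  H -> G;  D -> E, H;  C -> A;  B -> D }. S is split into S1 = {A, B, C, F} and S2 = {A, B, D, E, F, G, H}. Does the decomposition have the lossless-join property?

Common attributes: S1 ∩ S2 = {A, B, F}.
Closure of {A, B, F}: A → D, E applies, adding D, E; D → E, H applies, adding H; H → G applies, adding G. So (A, B, F)⁺ = {A, B, D, E, F, G, H}.
This closure contains every attribute of S2, so S1 ∩ S2 → S2. The join is lossless.

Yes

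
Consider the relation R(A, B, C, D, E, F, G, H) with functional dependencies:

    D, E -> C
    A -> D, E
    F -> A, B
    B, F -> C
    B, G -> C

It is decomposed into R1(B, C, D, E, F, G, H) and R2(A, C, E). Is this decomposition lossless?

Common attributes: R1 ∩ R2 = {C, E}.
No dependency enlarges {C, E}, so (C, E)⁺ = {C, E}.
The closure contains neither all of R1 = {B, C, D, E, F, G, H} nor all of R2 = {A, C, E}, so the common attributes are not a superkey of either fragment. The join is lossy.

No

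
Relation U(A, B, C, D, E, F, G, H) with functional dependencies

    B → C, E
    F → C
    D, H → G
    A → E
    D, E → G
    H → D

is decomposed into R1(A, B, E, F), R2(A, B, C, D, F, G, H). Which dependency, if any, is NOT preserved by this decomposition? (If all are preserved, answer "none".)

Check D, E → G: no single fragment contains all of {D, E, G}, and the restricted closure of {D, E} across the fragments never reaches {G}.
B → C, E is preserved.
F → C is preserved.
D, H → G is preserved.
A → E is preserved.
H → D is preserved.

D, E → G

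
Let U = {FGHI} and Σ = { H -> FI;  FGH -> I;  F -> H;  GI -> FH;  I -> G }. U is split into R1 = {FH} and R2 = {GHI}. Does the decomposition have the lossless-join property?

Yes

Common attributes: R1 ∩ R2 = {H}.
Closure of {H}: H → FI applies, adding FI; I → G applies, adding G. So (H)⁺ = {FGHI}.
This closure contains every attribute of R1, so R1 ∩ R2 → R1. The join is lossless.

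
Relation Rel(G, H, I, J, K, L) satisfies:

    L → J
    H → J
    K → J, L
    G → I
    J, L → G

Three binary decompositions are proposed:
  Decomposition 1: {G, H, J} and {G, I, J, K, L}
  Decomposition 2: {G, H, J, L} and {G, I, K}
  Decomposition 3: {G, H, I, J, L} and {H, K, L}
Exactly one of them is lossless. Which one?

Decomposition 3

Decomposition 1: common = {G, J}, closure = {G, I, J} → lossy.
Decomposition 2: common = {G}, closure = {G, I} → lossy.
Decomposition 3: common = {H, L}, closure = {G, H, I, J, L} → lossless.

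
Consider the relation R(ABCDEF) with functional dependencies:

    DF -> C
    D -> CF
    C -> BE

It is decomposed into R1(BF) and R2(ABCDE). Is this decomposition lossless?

Common attributes: R1 ∩ R2 = {B}.
No dependency enlarges {B}, so (B)⁺ = {B}.
The closure contains neither all of R1 = {BF} nor all of R2 = {ABCDE}, so the common attributes are not a superkey of either fragment. The join is lossy.

No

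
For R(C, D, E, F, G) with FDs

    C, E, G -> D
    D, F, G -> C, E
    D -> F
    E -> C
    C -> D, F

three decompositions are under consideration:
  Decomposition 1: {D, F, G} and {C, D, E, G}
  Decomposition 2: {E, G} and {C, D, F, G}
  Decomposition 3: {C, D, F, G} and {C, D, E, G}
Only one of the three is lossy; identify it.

Decomposition 2

Decomposition 1: common = {D, G}, closure = {C, D, E, F, G} → lossless.
Decomposition 2: common = {G}, closure = {G} → lossy.
Decomposition 3: common = {C, D, G}, closure = {C, D, E, F, G} → lossless.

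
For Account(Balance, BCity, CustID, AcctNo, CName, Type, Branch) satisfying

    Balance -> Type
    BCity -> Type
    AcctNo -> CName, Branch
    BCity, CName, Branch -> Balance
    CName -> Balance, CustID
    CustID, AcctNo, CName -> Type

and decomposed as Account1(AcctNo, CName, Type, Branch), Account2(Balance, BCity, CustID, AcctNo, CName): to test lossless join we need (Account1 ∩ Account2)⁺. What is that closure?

Account1 ∩ Account2 = {AcctNo, CName}.
AcctNo → CName, Branch applies, adding Branch
CName → Balance, CustID applies, adding Balance, CustID
CustID, AcctNo, CName → Type applies, adding Type
Closure: {Balance, CustID, AcctNo, CName, Type, Branch}.

Balance, CustID, AcctNo, CName, Type, Branch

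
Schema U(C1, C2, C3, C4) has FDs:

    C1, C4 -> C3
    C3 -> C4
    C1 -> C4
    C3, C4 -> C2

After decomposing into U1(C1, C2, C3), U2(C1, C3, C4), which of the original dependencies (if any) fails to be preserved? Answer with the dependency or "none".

none

C1, C4 → C3 lies within U2.
C3 → C4 lies within U2.
C1 → C4 lies within U2.
C3, C4 → C2: restricted closure across fragments reaches C2.
Every dependency is enforceable on the fragments, so the decomposition is dependency-preserving.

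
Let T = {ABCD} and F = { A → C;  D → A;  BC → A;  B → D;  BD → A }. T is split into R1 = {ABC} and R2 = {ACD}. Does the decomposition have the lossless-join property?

No

Common attributes: R1 ∩ R2 = {AC}.
No dependency enlarges {AC}, so (AC)⁺ = {AC}.
The closure contains neither all of R1 = {ABC} nor all of R2 = {ACD}, so the common attributes are not a superkey of either fragment. The join is lossy.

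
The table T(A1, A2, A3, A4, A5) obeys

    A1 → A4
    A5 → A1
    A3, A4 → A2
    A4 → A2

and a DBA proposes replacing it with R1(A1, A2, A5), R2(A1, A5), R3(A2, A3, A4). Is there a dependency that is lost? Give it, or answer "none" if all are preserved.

Check A1 → A4: no single fragment contains all of {A1, A4}, and the restricted closure of {A1} across the fragments never reaches {A4}.
A5 → A1 is preserved.
A3, A4 → A2 is preserved.
A4 → A2 is preserved.

A1 → A4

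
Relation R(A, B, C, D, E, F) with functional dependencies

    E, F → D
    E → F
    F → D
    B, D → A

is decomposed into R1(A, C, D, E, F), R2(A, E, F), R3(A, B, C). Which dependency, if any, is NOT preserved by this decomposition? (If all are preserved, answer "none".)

B, D → A

Check B, D → A: no single fragment contains all of {A, B, D}, and the restricted closure of {B, D} across the fragments never reaches {A}.
E, F → D is preserved.
E → F is preserved.
F → D is preserved.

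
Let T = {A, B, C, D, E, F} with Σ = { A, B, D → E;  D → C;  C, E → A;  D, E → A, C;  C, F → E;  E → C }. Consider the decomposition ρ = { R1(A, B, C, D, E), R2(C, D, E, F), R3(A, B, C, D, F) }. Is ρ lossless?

Chase test. Columns are A, B, C, D, E, F; row i has aⱼ where attribute j ∈ Ri, else bᵢⱼ.
Initial tableau (one row per fragment):
  row 1: a1 a2 a3 a4 a5 b16
  row 2: b21 b22 a3 a4 a5 a6
  row 3: a1 a2 a3 a4 b35 a6
Rows 1 and 3 agree on A, B, D; apply A, B, D→E and equate their E entries.
Rows 1 and 2 agree on C, E; apply C, E→A and equate their A entries.
Row 3 is now all distinguished symbols — the join is lossless.

Yes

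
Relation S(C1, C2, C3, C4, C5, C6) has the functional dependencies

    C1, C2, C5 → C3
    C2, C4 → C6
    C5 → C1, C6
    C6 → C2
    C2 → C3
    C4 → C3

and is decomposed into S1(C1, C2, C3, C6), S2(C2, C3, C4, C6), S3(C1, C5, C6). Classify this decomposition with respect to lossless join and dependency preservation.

Lossless test (chase): Rows 1 and 3 agree on C6; apply C6→C2 and equate their C2 entries. Rows 1 and 3 agree on C2; apply C2→C3 and equate their C3 entries. No row becomes fully distinguished — the join is lossy.
Dependency preservation: C1, C2, C5 → C3 is not contained in any single fragment, but the restricted closure of its left-hand side across the fragments still reaches the right-hand side; the remaining FDs each lie inside some fragment. All dependencies are preserved.

lossy but dependency-preserving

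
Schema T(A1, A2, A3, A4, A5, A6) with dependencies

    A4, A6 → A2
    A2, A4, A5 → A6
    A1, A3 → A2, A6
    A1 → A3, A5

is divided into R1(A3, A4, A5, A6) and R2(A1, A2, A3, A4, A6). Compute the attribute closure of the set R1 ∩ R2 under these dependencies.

R1 ∩ R2 = {A3, A4, A6}.
A4, A6 → A2 applies, adding A2
Closure: {A2, A3, A4, A6}.

A2, A3, A4, A6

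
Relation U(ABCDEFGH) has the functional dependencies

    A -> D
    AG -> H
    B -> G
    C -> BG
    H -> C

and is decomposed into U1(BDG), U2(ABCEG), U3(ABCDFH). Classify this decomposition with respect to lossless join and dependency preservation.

Lossless test (chase): Rows 2 and 3 agree on A; apply A→D and equate their D entries. Rows 1 and 3 agree on B; apply B→G and equate their G entries. Rows 2 and 3 agree on AG; apply AG→H and equate their H entries. No row becomes fully distinguished — the join is lossy.
Dependency preservation: AG → H is not contained in any single fragment, but the restricted closure of its left-hand side across the fragments still reaches the right-hand side; the remaining FDs each lie inside some fragment. All dependencies are preserved.

lossy but dependency-preserving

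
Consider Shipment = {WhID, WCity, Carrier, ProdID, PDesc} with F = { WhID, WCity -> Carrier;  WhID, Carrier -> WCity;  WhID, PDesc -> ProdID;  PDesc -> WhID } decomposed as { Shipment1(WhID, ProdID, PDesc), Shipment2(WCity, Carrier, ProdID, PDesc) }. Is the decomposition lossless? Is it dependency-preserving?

Lossless test: (ProdID, PDesc)⁺ = {WhID, ProdID, PDesc}, which contains all of one fragment — lossless.
Dependency preservation: the restricted closure of {WhID, WCity} across the fragments never reaches {Carrier}, so WhID, WCity → Carrier cannot be enforced without a join — not preserved.

lossless but not dependency-preserving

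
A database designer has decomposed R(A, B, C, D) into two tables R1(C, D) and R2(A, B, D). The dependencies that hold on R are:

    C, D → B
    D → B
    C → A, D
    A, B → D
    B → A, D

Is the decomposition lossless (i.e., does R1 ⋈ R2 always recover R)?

Yes

Common attributes: R1 ∩ R2 = {D}.
Closure of {D}: D → B applies, adding B; B → A, D applies, adding A. So (D)⁺ = {A, B, D}.
This closure contains every attribute of R2, so R1 ∩ R2 → R2. The join is lossless.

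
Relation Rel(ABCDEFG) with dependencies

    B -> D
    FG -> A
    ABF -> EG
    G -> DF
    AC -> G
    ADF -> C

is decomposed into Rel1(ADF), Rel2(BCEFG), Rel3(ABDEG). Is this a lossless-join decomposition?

Yes

Chase test. Columns are ABCDEFG; row i has aⱼ where attribute j ∈ Reli, else bᵢⱼ.
Initial tableau (one row per fragment):
  row 1: a1 b12 b13 a4 b15 a6 b17
  row 2: b21 a2 a3 b24 a5 a6 a7
  row 3: a1 a2 b33 a4 a5 b36 a7
Rows 2 and 3 agree on B; apply B→D and equate their D entries.
Rows 2 and 3 agree on G; apply G→DF and equate their DF entries.
Rows 1 and 3 agree on ADF; apply ADF→C and equate their C entries.
Rows 2 and 3 agree on FG; apply FG→A and equate their A entries.
Rows 1 and 3 agree on AC; apply AC→G and equate their G entries.
Rows 1 and 2 agree on ADF; apply ADF→C and equate their C entries.
Row 2 is now all distinguished symbols — the join is lossless.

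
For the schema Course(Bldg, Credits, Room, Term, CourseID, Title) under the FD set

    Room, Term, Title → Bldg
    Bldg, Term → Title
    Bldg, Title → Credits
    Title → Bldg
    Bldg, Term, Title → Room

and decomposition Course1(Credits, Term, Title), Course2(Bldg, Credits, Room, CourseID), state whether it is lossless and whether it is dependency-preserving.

Lossless test: (Credits)⁺ = {Credits}, which is a superkey of neither fragment — lossy.
Dependency preservation: the restricted closure of {Room, Term, Title} across the fragments never reaches {Bldg}, so Room, Term, Title → Bldg cannot be enforced without a join — not preserved.

lossy and not dependency-preserving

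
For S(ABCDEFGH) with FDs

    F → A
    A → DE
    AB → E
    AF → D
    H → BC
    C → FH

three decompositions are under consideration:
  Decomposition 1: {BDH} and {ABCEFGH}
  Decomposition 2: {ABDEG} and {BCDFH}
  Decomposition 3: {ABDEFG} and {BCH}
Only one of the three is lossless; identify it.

Decomposition 1

Decomposition 1: common = {BH}, closure = {ABCDEFH} → lossless.
Decomposition 2: common = {BD}, closure = {BD} → lossy.
Decomposition 3: common = {B}, closure = {B} → lossy.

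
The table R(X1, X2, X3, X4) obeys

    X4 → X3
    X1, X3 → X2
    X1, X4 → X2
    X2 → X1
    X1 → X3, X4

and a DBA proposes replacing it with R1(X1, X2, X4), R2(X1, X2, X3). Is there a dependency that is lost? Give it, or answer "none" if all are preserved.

X4 → X3

Check X4 → X3: no single fragment contains all of {X3, X4}, and the restricted closure of {X4} across the fragments never reaches {X3}.
X1, X3 → X2 is preserved.
X1, X4 → X2 is preserved.
X2 → X1 is preserved.
X1 → X3, X4 is preserved.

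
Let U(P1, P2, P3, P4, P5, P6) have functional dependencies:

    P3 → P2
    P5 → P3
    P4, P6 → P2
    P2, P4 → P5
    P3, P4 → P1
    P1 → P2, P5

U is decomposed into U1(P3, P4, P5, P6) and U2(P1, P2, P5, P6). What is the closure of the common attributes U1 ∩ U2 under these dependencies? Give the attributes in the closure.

P2, P3, P5, P6

U1 ∩ U2 = {P5, P6}.
P5 → P3 applies, adding P3
P3 → P2 applies, adding P2
Closure: {P2, P3, P5, P6}.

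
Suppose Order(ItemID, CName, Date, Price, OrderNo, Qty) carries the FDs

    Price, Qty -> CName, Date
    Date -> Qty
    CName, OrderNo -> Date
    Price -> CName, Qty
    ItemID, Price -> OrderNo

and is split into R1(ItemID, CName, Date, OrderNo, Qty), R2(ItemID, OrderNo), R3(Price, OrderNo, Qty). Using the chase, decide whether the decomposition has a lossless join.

Chase test. Columns are ItemID, CName, Date, Price, OrderNo, Qty; row i has aⱼ where attribute j ∈ Ri, else bᵢⱼ.
Initial tableau (one row per fragment):
  row 1: a1 a2 a3 b14 a5 a6
  row 2: a1 b22 b23 b24 a5 b26
  row 3: b31 b32 b33 a4 a5 a6
No row becomes fully distinguished — the join is lossy.

No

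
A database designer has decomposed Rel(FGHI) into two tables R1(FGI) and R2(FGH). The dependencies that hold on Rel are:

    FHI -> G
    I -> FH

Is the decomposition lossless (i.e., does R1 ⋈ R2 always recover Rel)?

Common attributes: R1 ∩ R2 = {FG}.
No dependency enlarges {FG}, so (FG)⁺ = {FG}.
The closure contains neither all of R1 = {FGI} nor all of R2 = {FGH}, so the common attributes are not a superkey of either fragment. The join is lossy.

No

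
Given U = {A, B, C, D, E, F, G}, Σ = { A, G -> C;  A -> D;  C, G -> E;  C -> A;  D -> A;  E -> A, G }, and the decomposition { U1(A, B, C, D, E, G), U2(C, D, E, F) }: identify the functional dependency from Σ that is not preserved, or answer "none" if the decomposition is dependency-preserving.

none

A, G → C lies within U1.
A → D lies within U1.
C, G → E lies within U1.
C → A lies within U1.
D → A lies within U1.
E → A, G lies within U1.
Every dependency is enforceable on the fragments, so the decomposition is dependency-preserving.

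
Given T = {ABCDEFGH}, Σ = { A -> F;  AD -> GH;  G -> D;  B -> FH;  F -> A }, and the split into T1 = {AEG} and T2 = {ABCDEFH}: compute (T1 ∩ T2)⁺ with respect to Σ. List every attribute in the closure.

AEF

T1 ∩ T2 = {AE}.
A → F applies, adding F
Closure: {AEF}.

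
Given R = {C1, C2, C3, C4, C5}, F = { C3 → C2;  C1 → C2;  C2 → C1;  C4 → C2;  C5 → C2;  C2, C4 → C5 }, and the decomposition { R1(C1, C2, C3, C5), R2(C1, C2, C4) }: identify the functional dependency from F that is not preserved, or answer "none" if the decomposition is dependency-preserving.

Check C2, C4 → C5: no single fragment contains all of {C2, C4, C5}, and the restricted closure of {C2, C4} across the fragments never reaches {C5}.
C3 → C2 is preserved.
C1 → C2 is preserved.
C2 → C1 is preserved.
C4 → C2 is preserved.
C5 → C2 is preserved.

C2, C4 → C5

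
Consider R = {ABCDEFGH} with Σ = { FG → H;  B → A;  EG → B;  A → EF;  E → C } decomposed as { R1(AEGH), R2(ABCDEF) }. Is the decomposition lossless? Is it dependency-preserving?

Lossless test: (AE)⁺ = {ACEF}, which is a superkey of neither fragment — lossy.
Dependency preservation: the restricted closure of {FG} across the fragments never reaches {H}, so FG → H cannot be enforced without a join — not preserved.

lossy and not dependency-preserving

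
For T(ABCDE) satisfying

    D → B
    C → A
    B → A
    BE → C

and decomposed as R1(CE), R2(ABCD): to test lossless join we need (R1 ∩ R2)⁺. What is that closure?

AC

R1 ∩ R2 = {C}.
C → A applies, adding A
Closure: {AC}.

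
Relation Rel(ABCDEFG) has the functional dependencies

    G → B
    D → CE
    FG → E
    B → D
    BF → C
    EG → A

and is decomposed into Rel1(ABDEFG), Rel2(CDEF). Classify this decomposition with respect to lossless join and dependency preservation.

Lossless test: (DEF)⁺ = {CDEF}, which contains all of one fragment — lossless.
Dependency preservation: BF → C is not contained in any single fragment, but the restricted closure of its left-hand side across the fragments still reaches the right-hand side; the remaining FDs each lie inside some fragment. All dependencies are preserved.

lossless and dependency-preserving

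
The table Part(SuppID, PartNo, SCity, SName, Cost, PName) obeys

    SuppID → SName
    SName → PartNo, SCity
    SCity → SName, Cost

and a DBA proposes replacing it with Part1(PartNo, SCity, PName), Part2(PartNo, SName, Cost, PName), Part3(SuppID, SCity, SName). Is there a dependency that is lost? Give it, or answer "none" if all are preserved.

SuppID → SName lies within Part3.
SName → PartNo, SCity: restricted closure across fragments reaches PartNo, SCity.
SCity → SName, Cost: restricted closure across fragments reaches SName, Cost.
Every dependency is enforceable on the fragments, so the decomposition is dependency-preserving.

none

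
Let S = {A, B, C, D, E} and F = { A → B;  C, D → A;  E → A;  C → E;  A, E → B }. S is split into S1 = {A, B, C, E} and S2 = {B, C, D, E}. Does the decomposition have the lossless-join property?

Yes

Common attributes: S1 ∩ S2 = {B, C, E}.
Closure of {B, C, E}: E → A applies, adding A. So (B, C, E)⁺ = {A, B, C, E}.
This closure contains every attribute of S1, so S1 ∩ S2 → S1. The join is lossless.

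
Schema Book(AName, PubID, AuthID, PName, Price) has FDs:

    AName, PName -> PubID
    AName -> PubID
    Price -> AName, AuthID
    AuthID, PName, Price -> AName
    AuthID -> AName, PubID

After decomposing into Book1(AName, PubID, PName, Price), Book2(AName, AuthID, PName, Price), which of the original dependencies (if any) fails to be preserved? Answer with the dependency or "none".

AName, PName → PubID lies within Book1.
AName → PubID lies within Book1.
Price → AName, AuthID lies within Book2.
AuthID, PName, Price → AName lies within Book2.
AuthID → AName, PubID: restricted closure across fragments reaches AName, PubID.
Every dependency is enforceable on the fragments, so the decomposition is dependency-preserving.

none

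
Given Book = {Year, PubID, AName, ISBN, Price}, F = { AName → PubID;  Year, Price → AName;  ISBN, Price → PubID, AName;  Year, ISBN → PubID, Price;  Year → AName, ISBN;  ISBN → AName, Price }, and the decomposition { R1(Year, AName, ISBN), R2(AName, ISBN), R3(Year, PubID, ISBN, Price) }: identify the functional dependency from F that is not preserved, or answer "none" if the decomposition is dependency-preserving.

Check AName → PubID: no single fragment contains all of {PubID, AName}, and the restricted closure of {AName} across the fragments never reaches {PubID}.
Year, Price → AName is preserved.
ISBN, Price → PubID, AName is preserved.
Year, ISBN → PubID, Price is preserved.
Year → AName, ISBN is preserved.
ISBN → AName, Price is preserved.

AName → PubID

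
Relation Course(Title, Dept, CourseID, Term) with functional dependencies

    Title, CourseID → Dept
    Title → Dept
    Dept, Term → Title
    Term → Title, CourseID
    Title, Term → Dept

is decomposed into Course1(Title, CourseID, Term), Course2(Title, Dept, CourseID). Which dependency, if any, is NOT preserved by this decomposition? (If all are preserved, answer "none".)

Title, CourseID → Dept lies within Course2.
Title → Dept lies within Course2.
Dept, Term → Title: restricted closure across fragments reaches Title.
Term → Title, CourseID lies within Course1.
Title, Term → Dept: restricted closure across fragments reaches Dept.
Every dependency is enforceable on the fragments, so the decomposition is dependency-preserving.

none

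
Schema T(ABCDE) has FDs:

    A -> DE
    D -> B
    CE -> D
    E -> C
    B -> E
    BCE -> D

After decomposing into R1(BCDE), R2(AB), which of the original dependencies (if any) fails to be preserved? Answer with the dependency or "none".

A → DE: restricted closure across fragments reaches DE.
D → B lies within R1.
CE → D lies within R1.
E → C lies within R1.
B → E lies within R1.
BCE → D lies within R1.
Every dependency is enforceable on the fragments, so the decomposition is dependency-preserving.

none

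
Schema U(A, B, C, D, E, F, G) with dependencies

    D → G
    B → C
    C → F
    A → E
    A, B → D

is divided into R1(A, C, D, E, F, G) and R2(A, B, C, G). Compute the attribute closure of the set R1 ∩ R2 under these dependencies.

A, C, E, F, G

R1 ∩ R2 = {A, C, G}.
C → F applies, adding F
A → E applies, adding E
Closure: {A, C, E, F, G}.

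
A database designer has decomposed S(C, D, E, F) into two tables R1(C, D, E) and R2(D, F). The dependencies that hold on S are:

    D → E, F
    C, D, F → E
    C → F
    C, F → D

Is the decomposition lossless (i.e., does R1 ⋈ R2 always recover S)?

Yes

Common attributes: R1 ∩ R2 = {D}.
Closure of {D}: D → E, F applies, adding E, F. So (D)⁺ = {D, E, F}.
This closure contains every attribute of R2, so R1 ∩ R2 → R2. The join is lossless.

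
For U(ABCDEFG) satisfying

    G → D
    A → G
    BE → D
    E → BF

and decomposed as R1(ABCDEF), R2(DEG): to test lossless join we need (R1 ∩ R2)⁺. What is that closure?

R1 ∩ R2 = {DE}.
E → BF applies, adding BF
Closure: {BDEF}.

BDEF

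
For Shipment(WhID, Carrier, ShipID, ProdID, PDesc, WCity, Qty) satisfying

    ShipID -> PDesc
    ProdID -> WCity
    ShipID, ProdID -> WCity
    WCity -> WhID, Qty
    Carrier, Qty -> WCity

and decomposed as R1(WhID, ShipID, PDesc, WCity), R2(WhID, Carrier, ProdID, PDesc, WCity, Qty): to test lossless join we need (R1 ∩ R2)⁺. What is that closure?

WhID, PDesc, WCity, Qty

R1 ∩ R2 = {WhID, PDesc, WCity}.
WCity → WhID, Qty applies, adding Qty
Closure: {WhID, PDesc, WCity, Qty}.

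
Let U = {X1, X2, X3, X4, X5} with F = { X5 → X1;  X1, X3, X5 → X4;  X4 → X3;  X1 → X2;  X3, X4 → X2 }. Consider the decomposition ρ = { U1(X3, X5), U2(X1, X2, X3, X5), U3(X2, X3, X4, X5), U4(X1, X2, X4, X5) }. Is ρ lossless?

Yes

Chase test. Columns are X1, X2, X3, X4, X5; row i has aⱼ where attribute j ∈ Ui, else bᵢⱼ.
Initial tableau (one row per fragment):
  row 1: b11 b12 a3 b14 a5
  row 2: a1 a2 a3 b24 a5
  row 3: b31 a2 a3 a4 a5
  row 4: a1 a2 b43 a4 a5
Rows 1 and 2 agree on X5; apply X5→X1 and equate their X1 entries.
Rows 1 and 3 agree on X5; apply X5→X1 and equate their X1 entries.
Rows 1 and 2 agree on X1, X3, X5; apply X1, X3, X5→X4 and equate their X4 entries.
Rows 1 and 3 agree on X1, X3, X5; apply X1, X3, X5→X4 and equate their X4 entries.
Rows 1 and 4 agree on X4; apply X4→X3 and equate their X3 entries.
Rows 1 and 2 agree on X1; apply X1→X2 and equate their X2 entries.
Row 1 is now all distinguished symbols — the join is lossless.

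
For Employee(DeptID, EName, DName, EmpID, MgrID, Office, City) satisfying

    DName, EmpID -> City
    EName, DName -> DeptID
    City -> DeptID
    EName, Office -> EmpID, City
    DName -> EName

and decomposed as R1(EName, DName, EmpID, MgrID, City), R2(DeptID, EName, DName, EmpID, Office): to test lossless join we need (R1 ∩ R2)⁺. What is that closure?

R1 ∩ R2 = {EName, DName, EmpID}.
DName, EmpID → City applies, adding City
EName, DName → DeptID applies, adding DeptID
Closure: {DeptID, EName, DName, EmpID, City}.

DeptID, EName, DName, EmpID, City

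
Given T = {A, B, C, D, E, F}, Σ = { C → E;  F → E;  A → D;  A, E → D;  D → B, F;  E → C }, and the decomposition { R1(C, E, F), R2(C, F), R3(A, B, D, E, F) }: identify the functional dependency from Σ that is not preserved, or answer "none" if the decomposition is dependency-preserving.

none

C → E lies within R1.
F → E lies within R1.
A → D lies within R3.
A, E → D lies within R3.
D → B, F lies within R3.
E → C lies within R1.
Every dependency is enforceable on the fragments, so the decomposition is dependency-preserving.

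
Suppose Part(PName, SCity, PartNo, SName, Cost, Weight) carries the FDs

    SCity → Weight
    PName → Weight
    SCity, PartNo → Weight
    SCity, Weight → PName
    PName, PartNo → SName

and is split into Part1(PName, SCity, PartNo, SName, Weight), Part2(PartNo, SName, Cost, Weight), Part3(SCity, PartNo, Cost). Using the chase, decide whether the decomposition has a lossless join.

Yes

Chase test. Columns are PName, SCity, PartNo, SName, Cost, Weight; row i has aⱼ where attribute j ∈ Parti, else bᵢⱼ.
Initial tableau (one row per fragment):
  row 1: a1 a2 a3 a4 b15 a6
  row 2: b21 b22 a3 a4 a5 a6
  row 3: b31 a2 a3 b34 a5 b36
Rows 1 and 3 agree on SCity; apply SCity→Weight and equate their Weight entries.
Rows 1 and 3 agree on SCity, Weight; apply SCity, Weight→PName and equate their PName entries.
Rows 1 and 3 agree on PName, PartNo; apply PName, PartNo→SName and equate their SName entries.
Row 3 is now all distinguished symbols — the join is lossless.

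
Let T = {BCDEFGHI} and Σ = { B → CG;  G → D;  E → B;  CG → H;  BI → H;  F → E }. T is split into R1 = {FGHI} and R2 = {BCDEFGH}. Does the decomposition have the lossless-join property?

Common attributes: R1 ∩ R2 = {FGH}.
Closure of {FGH}: G → D applies, adding D; F → E applies, adding E; E → B applies, adding B; B → CG applies, adding C. So (FGH)⁺ = {BCDEFGH}.
This closure contains every attribute of R2, so R1 ∩ R2 → R2. The join is lossless.

Yes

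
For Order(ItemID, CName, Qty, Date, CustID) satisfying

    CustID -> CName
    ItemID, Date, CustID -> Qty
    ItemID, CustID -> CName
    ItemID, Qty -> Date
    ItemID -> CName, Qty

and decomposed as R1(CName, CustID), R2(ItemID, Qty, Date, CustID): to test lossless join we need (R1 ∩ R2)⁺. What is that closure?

R1 ∩ R2 = {CustID}.
CustID → CName applies, adding CName
Closure: {CName, CustID}.

CName, CustID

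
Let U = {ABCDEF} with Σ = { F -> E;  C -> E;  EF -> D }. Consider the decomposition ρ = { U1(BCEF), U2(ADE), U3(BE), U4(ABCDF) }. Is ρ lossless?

Yes

Chase test. Columns are ABCDEF; row i has aⱼ where attribute j ∈ Ui, else bᵢⱼ.
Initial tableau (one row per fragment):
  row 1: b11 a2 a3 b14 a5 a6
  row 2: a1 b22 b23 a4 a5 b26
  row 3: b31 a2 b33 b34 a5 b36
  row 4: a1 a2 a3 a4 b45 a6
Rows 1 and 4 agree on F; apply F→E and equate their E entries.
Rows 1 and 4 agree on EF; apply EF→D and equate their D entries.
Row 4 is now all distinguished symbols — the join is lossless.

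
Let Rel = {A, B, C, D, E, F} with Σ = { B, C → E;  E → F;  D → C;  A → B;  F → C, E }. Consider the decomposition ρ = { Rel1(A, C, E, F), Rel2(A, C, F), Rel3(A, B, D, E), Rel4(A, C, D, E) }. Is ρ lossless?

Chase test. Columns are A, B, C, D, E, F; row i has aⱼ where attribute j ∈ Reli, else bᵢⱼ.
Initial tableau (one row per fragment):
  row 1: a1 b12 a3 b14 a5 a6
  row 2: a1 b22 a3 b24 b25 a6
  row 3: a1 a2 b33 a4 a5 b36
  row 4: a1 b42 a3 a4 a5 b46
Rows 1 and 3 agree on E; apply E→F and equate their F entries.
Rows 1 and 4 agree on E; apply E→F and equate their F entries.
Rows 3 and 4 agree on D; apply D→C and equate their C entries.
Rows 1 and 2 agree on A; apply A→B and equate their B entries.
Rows 1 and 3 agree on A; apply A→B and equate their B entries.
Rows 1 and 4 agree on A; apply A→B and equate their B entries.
Rows 1 and 2 agree on F; apply F→C, E and equate their C, E entries.
Row 3 is now all distinguished symbols — the join is lossless.

Yes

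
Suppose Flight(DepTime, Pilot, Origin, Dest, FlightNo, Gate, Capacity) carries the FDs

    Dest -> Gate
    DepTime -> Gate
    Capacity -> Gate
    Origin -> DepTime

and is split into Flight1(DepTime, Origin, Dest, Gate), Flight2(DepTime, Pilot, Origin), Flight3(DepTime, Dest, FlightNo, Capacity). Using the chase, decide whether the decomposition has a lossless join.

Chase test. Columns are DepTime, Pilot, Origin, Dest, FlightNo, Gate, Capacity; row i has aⱼ where attribute j ∈ Flighti, else bᵢⱼ.
Initial tableau (one row per fragment):
  row 1: a1 b12 a3 a4 b15 a6 b17
  row 2: a1 a2 a3 b24 b25 b26 b27
  row 3: a1 b32 b33 a4 a5 b36 a7
Rows 1 and 3 agree on Dest; apply Dest→Gate and equate their Gate entries.
Rows 1 and 2 agree on DepTime; apply DepTime→Gate and equate their Gate entries.
No row becomes fully distinguished — the join is lossy.

No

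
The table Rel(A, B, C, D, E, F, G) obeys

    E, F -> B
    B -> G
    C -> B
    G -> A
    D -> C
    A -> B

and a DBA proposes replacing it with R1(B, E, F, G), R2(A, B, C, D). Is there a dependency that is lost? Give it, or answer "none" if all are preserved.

none

E, F → B lies within R1.
B → G lies within R1.
C → B lies within R2.
G → A: restricted closure across fragments reaches A.
D → C lies within R2.
A → B lies within R2.
Every dependency is enforceable on the fragments, so the decomposition is dependency-preserving.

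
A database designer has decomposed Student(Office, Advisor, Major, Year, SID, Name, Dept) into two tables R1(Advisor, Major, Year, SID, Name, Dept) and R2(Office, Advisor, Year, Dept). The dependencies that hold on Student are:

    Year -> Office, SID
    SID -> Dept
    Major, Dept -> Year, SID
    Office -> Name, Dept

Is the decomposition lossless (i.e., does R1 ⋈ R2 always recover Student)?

Common attributes: R1 ∩ R2 = {Advisor, Year, Dept}.
Closure of {Advisor, Year, Dept}: Year → Office, SID applies, adding Office, SID; Office → Name, Dept applies, adding Name. So (Advisor, Year, Dept)⁺ = {Office, Advisor, Year, SID, Name, Dept}.
This closure contains every attribute of R2, so R1 ∩ R2 → R2. The join is lossless.

Yes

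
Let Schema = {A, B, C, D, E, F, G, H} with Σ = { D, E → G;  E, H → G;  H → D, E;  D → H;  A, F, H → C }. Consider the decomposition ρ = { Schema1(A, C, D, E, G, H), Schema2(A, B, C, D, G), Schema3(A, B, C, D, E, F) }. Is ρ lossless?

Chase test. Columns are A, B, C, D, E, F, G, H; row i has aⱼ where attribute j ∈ Schemai, else bᵢⱼ.
Initial tableau (one row per fragment):
  row 1: a1 b12 a3 a4 a5 b16 a7 a8
  row 2: a1 a2 a3 a4 b25 b26 a7 b28
  row 3: a1 a2 a3 a4 a5 a6 b37 b38
Rows 1 and 3 agree on D, E; apply D, E→G and equate their G entries.
Rows 1 and 2 agree on D; apply D→H and equate their H entries.
Rows 1 and 3 agree on D; apply D→H and equate their H entries.
Rows 1 and 2 agree on H; apply H→D, E and equate their D, E entries.
Row 3 is now all distinguished symbols — the join is lossless.

Yes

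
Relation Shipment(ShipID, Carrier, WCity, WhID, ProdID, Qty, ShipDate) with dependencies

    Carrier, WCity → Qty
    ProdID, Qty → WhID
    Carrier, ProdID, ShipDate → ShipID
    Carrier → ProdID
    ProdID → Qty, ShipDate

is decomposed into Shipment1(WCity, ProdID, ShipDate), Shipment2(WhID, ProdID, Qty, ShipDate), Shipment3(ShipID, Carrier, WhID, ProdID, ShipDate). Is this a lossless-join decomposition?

No

Chase test. Columns are ShipID, Carrier, WCity, WhID, ProdID, Qty, ShipDate; row i has aⱼ where attribute j ∈ Shipmenti, else bᵢⱼ.
Initial tableau (one row per fragment):
  row 1: b11 b12 a3 b14 a5 b16 a7
  row 2: b21 b22 b23 a4 a5 a6 a7
  row 3: a1 a2 b33 a4 a5 b36 a7
Rows 1 and 2 agree on ProdID; apply ProdID→Qty, ShipDate and equate their Qty, ShipDate entries.
Rows 1 and 3 agree on ProdID; apply ProdID→Qty, ShipDate and equate their Qty, ShipDate entries.
Rows 1 and 2 agree on ProdID, Qty; apply ProdID, Qty→WhID and equate their WhID entries.
No row becomes fully distinguished — the join is lossy.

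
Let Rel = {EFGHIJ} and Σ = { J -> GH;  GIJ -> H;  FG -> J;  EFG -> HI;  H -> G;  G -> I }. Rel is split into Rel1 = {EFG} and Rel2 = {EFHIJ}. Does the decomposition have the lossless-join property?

No

Common attributes: Rel1 ∩ Rel2 = {EF}.
No dependency enlarges {EF}, so (EF)⁺ = {EF}.
The closure contains neither all of Rel1 = {EFG} nor all of Rel2 = {EFHIJ}, so the common attributes are not a superkey of either fragment. The join is lossy.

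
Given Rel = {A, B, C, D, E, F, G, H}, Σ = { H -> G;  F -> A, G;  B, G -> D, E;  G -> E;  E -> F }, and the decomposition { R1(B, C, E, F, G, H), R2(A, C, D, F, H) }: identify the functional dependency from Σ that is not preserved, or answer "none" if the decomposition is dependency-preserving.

B, G -> D, E

Check B, G → D, E: no single fragment contains all of {B, D, E, G}, and the restricted closure of {B, G} across the fragments never reaches {D, E}.
H → G is preserved.
F → A, G is preserved.
G → E is preserved.
E → F is preserved.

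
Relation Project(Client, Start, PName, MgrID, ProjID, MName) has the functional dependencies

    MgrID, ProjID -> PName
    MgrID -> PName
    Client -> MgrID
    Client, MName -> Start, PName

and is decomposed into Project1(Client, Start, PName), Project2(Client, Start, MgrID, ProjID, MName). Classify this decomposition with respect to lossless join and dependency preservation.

lossless but not dependency-preserving

Lossless test: (Client, Start)⁺ = {Client, Start, PName, MgrID}, which contains all of one fragment — lossless.
Dependency preservation: the restricted closure of {MgrID, ProjID} across the fragments never reaches {PName}, so MgrID, ProjID → PName cannot be enforced without a join — not preserved.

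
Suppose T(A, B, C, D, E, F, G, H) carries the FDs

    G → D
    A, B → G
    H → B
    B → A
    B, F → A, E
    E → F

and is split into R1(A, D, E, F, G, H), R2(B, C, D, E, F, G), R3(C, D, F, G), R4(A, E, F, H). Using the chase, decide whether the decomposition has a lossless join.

No

Chase test. Columns are A, B, C, D, E, F, G, H; row i has aⱼ where attribute j ∈ Ri, else bᵢⱼ.
Initial tableau (one row per fragment):
  row 1: a1 b12 b13 a4 a5 a6 a7 a8
  row 2: b21 a2 a3 a4 a5 a6 a7 b28
  row 3: b31 b32 a3 a4 b35 a6 a7 b38
  row 4: a1 b42 b43 b44 a5 a6 b47 a8
Rows 1 and 4 agree on H; apply H→B and equate their B entries.
Rows 1 and 4 agree on A, B; apply A, B→G and equate their G entries.
Rows 1 and 4 agree on G; apply G→D and equate their D entries.
No row becomes fully distinguished — the join is lossy.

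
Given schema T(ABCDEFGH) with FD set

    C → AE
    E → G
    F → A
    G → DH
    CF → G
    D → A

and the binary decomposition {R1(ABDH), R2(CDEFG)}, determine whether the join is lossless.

No

Common attributes: R1 ∩ R2 = {D}.
Closure of {D}: D → A applies, adding A. So (D)⁺ = {AD}.
The closure contains neither all of R1 = {ABDH} nor all of R2 = {CDEFG}, so the common attributes are not a superkey of either fragment. The join is lossy.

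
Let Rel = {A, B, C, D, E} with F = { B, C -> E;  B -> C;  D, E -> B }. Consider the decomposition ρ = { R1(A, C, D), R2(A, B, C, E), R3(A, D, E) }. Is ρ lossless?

No

Chase test. Columns are A, B, C, D, E; row i has aⱼ where attribute j ∈ Ri, else bᵢⱼ.
Initial tableau (one row per fragment):
  row 1: a1 b12 a3 a4 b15
  row 2: a1 a2 a3 b24 a5
  row 3: a1 b32 b33 a4 a5
No row becomes fully distinguished — the join is lossy.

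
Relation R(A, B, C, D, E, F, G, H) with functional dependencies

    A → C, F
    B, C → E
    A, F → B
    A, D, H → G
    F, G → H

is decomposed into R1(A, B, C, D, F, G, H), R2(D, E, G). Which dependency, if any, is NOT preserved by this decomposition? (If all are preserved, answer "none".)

B, C → E

Check B, C → E: no single fragment contains all of {B, C, E}, and the restricted closure of {B, C} across the fragments never reaches {E}.
A → C, F is preserved.
A, F → B is preserved.
A, D, H → G is preserved.
F, G → H is preserved.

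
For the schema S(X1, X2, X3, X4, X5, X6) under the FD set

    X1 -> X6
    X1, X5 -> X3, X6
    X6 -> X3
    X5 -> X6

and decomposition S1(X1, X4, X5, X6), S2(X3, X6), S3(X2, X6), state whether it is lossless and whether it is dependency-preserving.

Lossless test (chase): Rows 1 and 2 agree on X6; apply X6→X3 and equate their X3 entries. Rows 1 and 3 agree on X6; apply X6→X3 and equate their X3 entries. No row becomes fully distinguished — the join is lossy.
Dependency preservation: X1, X5 → X3, X6 is not contained in any single fragment, but the restricted closure of its left-hand side across the fragments still reaches the right-hand side; the remaining FDs each lie inside some fragment. All dependencies are preserved.

lossy but dependency-preserving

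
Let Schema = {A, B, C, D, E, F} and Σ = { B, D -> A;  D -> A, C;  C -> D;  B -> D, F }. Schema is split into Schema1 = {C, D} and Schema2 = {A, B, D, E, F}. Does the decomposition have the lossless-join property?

Yes

Common attributes: Schema1 ∩ Schema2 = {D}.
Closure of {D}: D → A, C applies, adding A, C. So (D)⁺ = {A, C, D}.
This closure contains every attribute of Schema1, so Schema1 ∩ Schema2 → Schema1. The join is lossless.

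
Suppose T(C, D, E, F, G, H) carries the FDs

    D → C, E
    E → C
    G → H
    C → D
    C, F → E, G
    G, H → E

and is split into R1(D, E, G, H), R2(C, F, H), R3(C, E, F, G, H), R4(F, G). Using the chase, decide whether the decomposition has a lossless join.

Yes

Chase test. Columns are C, D, E, F, G, H; row i has aⱼ where attribute j ∈ Ri, else bᵢⱼ.
Initial tableau (one row per fragment):
  row 1: b11 a2 a3 b14 a5 a6
  row 2: a1 b22 b23 a4 b25 a6
  row 3: a1 b32 a3 a4 a5 a6
  row 4: b41 b42 b43 a4 a5 b46
Rows 1 and 3 agree on E; apply E→C and equate their C entries.
Rows 1 and 4 agree on G; apply G→H and equate their H entries.
Rows 1 and 2 agree on C; apply C→D and equate their D entries.
Rows 1 and 3 agree on C; apply C→D and equate their D entries.
Rows 2 and 3 agree on C, F; apply C, F→E, G and equate their E, G entries.
Rows 1 and 4 agree on G, H; apply G, H→E and equate their E entries.
Rows 1 and 4 agree on E; apply E→C and equate their C entries.
Rows 1 and 4 agree on C; apply C→D and equate their D entries.
Row 2 is now all distinguished symbols — the join is lossless.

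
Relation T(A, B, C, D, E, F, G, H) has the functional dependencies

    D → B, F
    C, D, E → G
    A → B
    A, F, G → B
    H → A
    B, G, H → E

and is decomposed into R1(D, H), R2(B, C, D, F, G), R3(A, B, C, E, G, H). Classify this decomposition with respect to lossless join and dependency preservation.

Lossless test (chase): Rows 1 and 2 agree on D; apply D→B, F and equate their B, F entries. Rows 1 and 3 agree on H; apply H→A and equate their A entries. No row becomes fully distinguished — the join is lossy.
Dependency preservation: the restricted closure of {C, D, E} across the fragments never reaches {G}, so C, D, E → G cannot be enforced without a join — not preserved.

lossy and not dependency-preserving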